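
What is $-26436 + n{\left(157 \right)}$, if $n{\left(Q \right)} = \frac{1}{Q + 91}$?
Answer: $- \frac{6556127}{248} \approx -26436.0$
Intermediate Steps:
$n{\left(Q \right)} = \frac{1}{91 + Q}$
$-26436 + n{\left(157 \right)} = -26436 + \frac{1}{91 + 157} = -26436 + \frac{1}{248} = - \frac{6556127}{248}$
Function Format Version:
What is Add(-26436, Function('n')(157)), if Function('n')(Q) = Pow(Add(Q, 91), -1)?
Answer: Rational(-6556127, 248) ≈ -26436.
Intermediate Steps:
Function('n')(Q) = Pow(Add(91, Q), -1)
Add(-26436, Function('n')(157)) = Add(-26436, Pow(Add(91, 157), -1)) = Add(-26436, Pow(248, -1)) = Add(-26436, Rational(1, 248)) = Rational(-6556127, 248)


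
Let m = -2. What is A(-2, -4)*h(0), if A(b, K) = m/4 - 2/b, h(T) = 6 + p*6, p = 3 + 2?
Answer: 18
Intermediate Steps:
p = 5
h(T) = 36 (h(T) = 6 + 5*6 = 6 + 30 = 36)
A(b, K) = -1/2 - 2/b (A(b, K) = -2/4 - 2/b = -2*1/4 - 2/b = -1/2 - 2/b)
A(-2, -4)*h(0) = ((1/2)*(-4 - 1*(-2))/(-2))*36 = ((1/2)*(-1/2)*(-4 + 2))*36 = ((1/2)*(-1/2)*(-2))*36 = (1/2)*36 = 18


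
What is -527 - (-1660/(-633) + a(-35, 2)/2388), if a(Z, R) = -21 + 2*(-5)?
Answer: -88951085/167956 ≈ -529.61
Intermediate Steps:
a(Z, R) = -31 (a(Z, R) = -21 - 10 = -31)
-527 - (-1660/(-633) + a(-35, 2)/2388) = -527 - (-1660/(-633) - 31/2388) = -527 - (-1660*(-1/633) - 31*1/2388) = -527 - (1660/633 - 31/2388) = -527 - 1*438273/167956 = -527 - 438273/167956 = -88951085/167956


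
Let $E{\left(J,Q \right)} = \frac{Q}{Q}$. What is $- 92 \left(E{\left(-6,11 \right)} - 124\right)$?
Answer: $11316$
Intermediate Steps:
$E{\left(J,Q \right)} = 1$
$- 92 \left(E{\left(-6,11 \right)} - 124\right) = - 92 \left(1 - 124\right) = \left(-92\right) \left(-123\right) = 11316$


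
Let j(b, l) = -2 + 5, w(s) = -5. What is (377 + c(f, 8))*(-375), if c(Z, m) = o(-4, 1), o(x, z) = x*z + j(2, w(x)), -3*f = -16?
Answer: -141000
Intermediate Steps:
f = 16/3 (f = -1/3*(-16) = 16/3 ≈ 5.3333)
j(b, l) = 3
o(x, z) = 3 + x*z (o(x, z) = x*z + 3 = 3 + x*z)
c(Z, m) = -1 (c(Z, m) = 3 - 4*1 = 3 - 4 = -1)
(377 + c(f, 8))*(-375) = (377 - 1)*(-375) = 376*(-375) = -141000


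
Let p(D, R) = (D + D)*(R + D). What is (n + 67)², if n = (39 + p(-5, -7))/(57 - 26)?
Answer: 4999696/961 ≈ 5202.6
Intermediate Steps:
p(D, R) = 2*D*(D + R) (p(D, R) = (2*D)*(D + R) = 2*D*(D + R))
n = 159/31 (n = (39 + 2*(-5)*(-5 - 7))/(57 - 26) = (39 + 2*(-5)*(-12))/31 = (39 + 120)*(1/31) = 159*(1/31) = 159/31 ≈ 5.1290)
(n + 67)² = (159/31 + 67)² = (2236/31)² = 4999696/961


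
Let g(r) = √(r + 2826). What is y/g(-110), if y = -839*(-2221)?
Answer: 1863419*√679/1358 ≈ 35756.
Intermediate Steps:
g(r) = √(2826 + r)
y = 1863419
y/g(-110) = 1863419/(√(2826 - 110)) = 1863419/(√2716) = 1863419/((2*√679)) = 1863419*(√679/1358) = 1863419*√679/1358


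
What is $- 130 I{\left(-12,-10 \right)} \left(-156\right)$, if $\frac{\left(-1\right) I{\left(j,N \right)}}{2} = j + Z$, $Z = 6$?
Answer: $243360$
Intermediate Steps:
$I{\left(j,N \right)} = -12 - 2 j$ ($I{\left(j,N \right)} = - 2 \left(j + 6\right) = - 2 \left(6 + j\right) = -12 - 2 j$)
$- 130 I{\left(-12,-10 \right)} \left(-156\right) = - 130 \left(-12 - -24\right) \left(-156\right) = - 130 \left(-12 + 24\right) \left(-156\right) = \left(-130\right) 12 \left(-156\right) = \left(-1560\right) \left(-156\right) = 243360$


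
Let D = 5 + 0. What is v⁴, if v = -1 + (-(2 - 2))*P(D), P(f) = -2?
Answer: 1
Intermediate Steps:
D = 5
v = -1 (v = -1 - (2 - 2)*(-2) = -1 - 1*0*(-2) = -1 + 0*(-2) = -1 + 0 = -1)
v⁴ = (-1)⁴ = 1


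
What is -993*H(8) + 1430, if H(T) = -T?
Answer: 9374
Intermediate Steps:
-993*H(8) + 1430 = -(-993)*8 + 1430 = -993*(-8) + 1430 = 7944 + 1430 = 9374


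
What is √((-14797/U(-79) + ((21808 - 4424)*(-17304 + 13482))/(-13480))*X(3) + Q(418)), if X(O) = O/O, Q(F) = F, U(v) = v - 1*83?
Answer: √5002690108490/30330 ≈ 73.745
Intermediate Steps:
U(v) = -83 + v (U(v) = v - 83 = -83 + v)
X(O) = 1
√((-14797/U(-79) + ((21808 - 4424)*(-17304 + 13482))/(-13480))*X(3) + Q(418)) = √((-14797/(-83 - 79) + ((21808 - 4424)*(-17304 + 13482))/(-13480))*1 + 418) = √((-14797/(-162) + (17384*(-3822))*(-1/13480))*1 + 418) = √((-14797*(-1/162) - 66441648*(-1/13480))*1 + 418) = √((14797/162 + 8305206/1685)*1 + 418) = √((1370376317/272970)*1 + 418) = √(1370376317/272970 + 418) = √(1484477777/272970) = √5002690108490/30330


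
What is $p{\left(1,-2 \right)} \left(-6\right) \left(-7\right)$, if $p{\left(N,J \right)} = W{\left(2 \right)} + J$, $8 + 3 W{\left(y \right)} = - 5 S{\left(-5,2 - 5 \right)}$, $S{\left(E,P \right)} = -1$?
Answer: $-126$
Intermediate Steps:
$W{\left(y \right)} = -1$ ($W{\left(y \right)} = - \frac{8}{3} + \frac{\left(-5\right) \left(-1\right)}{3} = - \frac{8}{3} + \frac{1}{3} \cdot 5 = - \frac{8}{3} + \frac{5}{3} = -1$)
$p{\left(N,J \right)} = -1 + J$
$p{\left(1,-2 \right)} \left(-6\right) \left(-7\right) = \left(-1 - 2\right) \left(-6\right) \left(-7\right) = \left(-3\right) \left(-6\right) \left(-7\right) = 18 \left(-7\right) = -126$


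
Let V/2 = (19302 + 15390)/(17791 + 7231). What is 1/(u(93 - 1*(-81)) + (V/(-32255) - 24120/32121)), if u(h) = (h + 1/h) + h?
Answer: 250602192658830/87022801896151633 ≈ 0.0028797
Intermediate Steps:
V = 34692/12511 (V = 2*((19302 + 15390)/(17791 + 7231)) = 2*(34692/25022) = 2*(34692*(1/25022)) = 2*(17346/12511) = 34692/12511 ≈ 2.7729)
u(h) = 1/h + 2*h
1/(u(93 - 1*(-81)) + (V/(-32255) - 24120/32121)) = 1/((1/(93 - 1*(-81)) + 2*(93 - 1*(-81))) + ((34692/12511)/(-32255) - 24120/32121)) = 1/((1/(93 + 81) + 2*(93 + 81)) + ((34692/12511)*(-1/32255) - 24120*1/32121)) = 1/((1/174 + 2*174) + (-34692/403542305 - 2680/3569)) = 1/((1/174 + 348) - 1081617193148/1440242486545) = 1/(60553/174 - 1081617193148/1440242486545) = 1/(87022801896151633/250602192658830) = 250602192658830/87022801896151633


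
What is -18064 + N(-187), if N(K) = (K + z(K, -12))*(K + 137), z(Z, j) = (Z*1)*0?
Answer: -8714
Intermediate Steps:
z(Z, j) = 0 (z(Z, j) = Z*0 = 0)
N(K) = K*(137 + K) (N(K) = (K + 0)*(K + 137) = K*(137 + K))
-18064 + N(-187) = -18064 - 187*(137 - 187) = -18064 - 187*(-50) = -18064 + 9350 = -8714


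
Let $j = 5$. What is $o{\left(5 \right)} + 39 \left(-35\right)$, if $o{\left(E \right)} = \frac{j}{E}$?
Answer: $-1364$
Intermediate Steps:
$o{\left(E \right)} = \frac{5}{E}$
$o{\left(5 \right)} + 39 \left(-35\right) = \frac{5}{5} + 39 \left(-35\right) = 5 \cdot \frac{1}{5} - 1365 = 1 - 1365 = -1364$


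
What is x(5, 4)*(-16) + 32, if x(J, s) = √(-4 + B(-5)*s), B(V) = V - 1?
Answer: 32 - 32*I*√7 ≈ 32.0 - 84.664*I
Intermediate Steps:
B(V) = -1 + V
x(J, s) = √(-4 - 6*s) (x(J, s) = √(-4 + (-1 - 5)*s) = √(-4 - 6*s))
x(5, 4)*(-16) + 32 = √(-4 - 6*4)*(-16) + 32 = √(-4 - 24)*(-16) + 32 = √(-28)*(-16) + 32 = (2*I*√7)*(-16) + 32 = -32*I*√7 + 32 = 32 - 32*I*√7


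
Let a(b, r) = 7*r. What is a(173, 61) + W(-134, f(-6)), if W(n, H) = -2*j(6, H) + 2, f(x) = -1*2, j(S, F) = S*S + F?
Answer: 361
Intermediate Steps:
j(S, F) = F + S² (j(S, F) = S² + F = F + S²)
f(x) = -2
W(n, H) = -70 - 2*H (W(n, H) = -2*(H + 6²) + 2 = -2*(H + 36) + 2 = -2*(36 + H) + 2 = (-72 - 2*H) + 2 = -70 - 2*H)
a(173, 61) + W(-134, f(-6)) = 7*61 + (-70 - 2*(-2)) = 427 + (-70 + 4) = 427 - 66 = 361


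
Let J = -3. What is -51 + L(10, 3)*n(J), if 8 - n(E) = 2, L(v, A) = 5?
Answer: -21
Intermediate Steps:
n(E) = 6 (n(E) = 8 - 1*2 = 8 - 2 = 6)
-51 + L(10, 3)*n(J) = -51 + 5*6 = -51 + 30 = -21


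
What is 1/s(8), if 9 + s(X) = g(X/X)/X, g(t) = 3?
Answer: -8/69 ≈ -0.11594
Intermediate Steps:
s(X) = -9 + 3/X
1/s(8) = 1/(-9 + 3/8) = 1/(-69/8) = -8/69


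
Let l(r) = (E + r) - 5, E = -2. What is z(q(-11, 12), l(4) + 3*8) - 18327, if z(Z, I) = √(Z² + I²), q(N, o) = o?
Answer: -18327 + 3*√65 ≈ -18303.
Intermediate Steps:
l(r) = -7 + r (l(r) = (-2 + r) - 5 = -7 + r)
z(Z, I) = √(I² + Z²)
z(q(-11, 12), l(4) + 3*8) - 18327 = √(((-7 + 4) + 3*8)² + 12²) - 18327 = √((-3 + 24)² + 144) - 18327 = √(21² + 144) - 18327 = √(441 + 144) - 18327 = √585 - 18327 = 3*√65 - 18327 = -18327 + 3*√65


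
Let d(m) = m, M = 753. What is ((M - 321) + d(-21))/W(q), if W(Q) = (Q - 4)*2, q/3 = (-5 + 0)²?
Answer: 411/142 ≈ 2.8944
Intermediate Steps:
q = 75 (q = 3*(-5 + 0)² = 3*(-5)² = 3*25 = 75)
W(Q) = -8 + 2*Q (W(Q) = (-4 + Q)*2 = -8 + 2*Q)
((M - 321) + d(-21))/W(q) = ((753 - 321) - 21)/(-8 + 2*75) = (432 - 21)/(-8 + 150) = 411/142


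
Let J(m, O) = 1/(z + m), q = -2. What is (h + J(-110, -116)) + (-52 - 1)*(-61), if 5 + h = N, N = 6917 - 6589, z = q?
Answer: 398271/112 ≈ 3556.0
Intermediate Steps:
z = -2
N = 328
J(m, O) = 1/(-2 + m)
h = 323 (h = -5 + 328 = 323)
(h + J(-110, -116)) + (-52 - 1)*(-61) = (323 + 1/(-2 - 110)) + (-52 - 1)*(-61) = (323 + 1/(-112)) - 53*(-61) = (323 - 1/112) + 3233 = 36175/112 + 3233 = 398271/112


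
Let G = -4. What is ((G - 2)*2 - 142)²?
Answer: 23716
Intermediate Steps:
((G - 2)*2 - 142)² = ((-4 - 2)*2 - 142)² = (-6*2 - 142)² = (-12 - 142)² = (-154)² = 23716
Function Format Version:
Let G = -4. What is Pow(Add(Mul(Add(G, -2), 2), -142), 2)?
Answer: 23716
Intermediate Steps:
Pow(Add(Mul(Add(G, -2), 2), -142), 2) = Pow(Add(Mul(Add(-4, -2), 2), -142), 2) = Pow(Add(Mul(-6, 2), -142), 2) = Pow(Add(-12, -142), 2) = Pow(-154, 2) = 23716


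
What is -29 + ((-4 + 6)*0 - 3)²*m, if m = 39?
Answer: 322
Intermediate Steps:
-29 + ((-4 + 6)*0 - 3)²*m = -29 + ((-4 + 6)*0 - 3)²*39 = -29 + (2*0 - 3)²*39 = -29 + (0 - 3)²*39 = -29 + (-3)²*39 = -29 + 9*39 = -29 + 351 = 322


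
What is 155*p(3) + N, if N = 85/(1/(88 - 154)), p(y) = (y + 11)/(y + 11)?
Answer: -5455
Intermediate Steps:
p(y) = 1 (p(y) = (11 + y)/(11 + y) = 1)
N = -5610 (N = 85/(1/(-66)) = 85/(-1/66) = 85*(-66) = -5610)
155*p(3) + N = 155*1 - 5610 = 155 - 5610 = -5455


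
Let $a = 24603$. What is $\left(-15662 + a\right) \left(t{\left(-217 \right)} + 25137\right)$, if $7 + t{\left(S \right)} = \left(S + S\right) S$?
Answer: $1066732828$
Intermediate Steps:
$t{\left(S \right)} = -7 + 2 S^{2}$ ($t{\left(S \right)} = -7 + \left(S + S\right) S = -7 + 2 S S = -7 + 2 S^{2}$)
$\left(-15662 + a\right) \left(t{\left(-217 \right)} + 25137\right) = \left(-15662 + 24603\right) \left(\left(-7 + 2 \left(-217\right)^{2}\right) + 25137\right) = 8941 \left(\left(-7 + 2 \cdot 47089\right) + 25137\right) = 8941 \left(\left(-7 + 94178\right) + 25137\right) = 8941 \left(94171 + 25137\right) = 8941 \cdot 119308 = 1066732828$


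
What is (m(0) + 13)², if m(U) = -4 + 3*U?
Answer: 81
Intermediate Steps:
(m(0) + 13)² = ((-4 + 3*0) + 13)² = ((-4 + 0) + 13)² = (-4 + 13)² = 9² = 81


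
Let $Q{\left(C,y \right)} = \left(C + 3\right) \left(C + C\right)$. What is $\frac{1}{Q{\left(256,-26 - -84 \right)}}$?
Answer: $\frac{1}{132608} \approx 7.541 \cdot 10^{-6}$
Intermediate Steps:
$Q{\left(C,y \right)} = 2 C \left(3 + C\right)$ ($Q{\left(C,y \right)} = \left(3 + C\right) 2 C = 2 C \left(3 + C\right)$)
$\frac{1}{Q{\left(256,-26 - -84 \right)}} = \frac{1}{2 \cdot 256 \left(3 + 256\right)} = \frac{1}{2 \cdot 256 \cdot 259} = \frac{1}{132608}$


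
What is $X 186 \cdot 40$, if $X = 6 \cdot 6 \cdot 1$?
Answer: $267840$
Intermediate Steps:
$X = 36$ ($X = 36 \cdot 1 = 36$)
$X 186 \cdot 40 = 36 \cdot 186 \cdot 40 = 6696 \cdot 40 = 267840$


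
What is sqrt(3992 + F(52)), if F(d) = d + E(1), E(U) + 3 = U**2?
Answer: sqrt(4042) ≈ 63.577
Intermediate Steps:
E(U) = -3 + U**2
F(d) = -2 + d (F(d) = d + (-3 + 1**2) = d + (-3 + 1) = d - 2 = -2 + d)
sqrt(3992 + F(52)) = sqrt(3992 + (-2 + 52)) = sqrt(3992 + 50) = sqrt(4042)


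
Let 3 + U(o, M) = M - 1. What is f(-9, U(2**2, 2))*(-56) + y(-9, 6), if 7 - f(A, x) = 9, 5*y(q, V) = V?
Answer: 566/5 ≈ 113.20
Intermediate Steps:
U(o, M) = -4 + M (U(o, M) = -3 + (M - 1) = -3 + (-1 + M) = -4 + M)
y(q, V) = V/5
f(A, x) = -2 (f(A, x) = 7 - 1*9 = 7 - 9 = -2)
f(-9, U(2**2, 2))*(-56) + y(-9, 6) = -2*(-56) + (1/5)*6 = 112 + 6/5 = 566/5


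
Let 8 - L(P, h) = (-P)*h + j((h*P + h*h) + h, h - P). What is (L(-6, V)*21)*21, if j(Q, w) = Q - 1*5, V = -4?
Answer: 441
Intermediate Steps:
j(Q, w) = -5 + Q (j(Q, w) = Q - 5 = -5 + Q)
L(P, h) = 13 - h - h**2 (L(P, h) = 8 - ((-P)*h + (-5 + ((h*P + h*h) + h))) = 8 - (-P*h + (-5 + ((P*h + h**2) + h))) = 8 - (-P*h + (-5 + ((h**2 + P*h) + h))) = 8 - (-P*h + (-5 + (h + h**2 + P*h))) = 8 - (-P*h + (-5 + h + h**2 + P*h)) = 8 - (-5 + h + h**2) = 8 + (5 - h - h**2) = 13 - h - h**2)
(L(-6, V)*21)*21 = ((13 - 1*(-4) - 1*(-4)**2)*21)*21 = ((13 + 4 - 1*16)*21)*21 = ((13 + 4 - 16)*21)*21 = (1*21)*21 = 21*21 = 441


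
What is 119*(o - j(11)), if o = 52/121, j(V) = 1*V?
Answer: -152201/121 ≈ -1257.9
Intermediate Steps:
j(V) = V
o = 52/121 (o = 52*(1/121) = 52/121 ≈ 0.42975)
119*(o - j(11)) = 119*(52/121 - 1*11) = 119*(52/121 - 11) = 119*(-1279/121) = -152201/121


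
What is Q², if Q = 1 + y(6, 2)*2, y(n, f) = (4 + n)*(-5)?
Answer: 9801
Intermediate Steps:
y(n, f) = -20 - 5*n
Q = -99 (Q = 1 + (-20 - 5*6)*2 = 1 + (-20 - 30)*2 = 1 - 50*2 = 1 - 100 = -99)
Q² = (-99)² = 9801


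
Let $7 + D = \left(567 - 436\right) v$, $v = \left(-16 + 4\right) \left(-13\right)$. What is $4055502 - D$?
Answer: $4035073$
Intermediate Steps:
$v = 156$ ($v = \left(-12\right) \left(-13\right) = 156$)
$D = 20429$ ($D = -7 + \left(567 - 436\right) 156 = -7 + 131 \cdot 156 = -7 + 20436 = 20429$)
$4055502 - D = 4055502 - 20429 = 4035073$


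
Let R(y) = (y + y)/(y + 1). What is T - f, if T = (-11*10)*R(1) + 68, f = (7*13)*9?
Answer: -861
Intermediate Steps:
R(y) = 2*y/(1 + y) (R(y) = (2*y)/(1 + y) = 2*y/(1 + y))
f = 819 (f = 91*9 = 819)
T = -42 (T = (-11*10)*(2*1/(1 + 1)) + 68 = -220/2 + 68 = -110*1 + 68 = -110 + 68 = -42)
T - f = -42 - 1*819 = -42 - 819 = -861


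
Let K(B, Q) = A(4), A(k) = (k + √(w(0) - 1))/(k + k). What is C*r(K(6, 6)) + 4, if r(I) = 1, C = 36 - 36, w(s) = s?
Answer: 4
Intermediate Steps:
C = 0
A(k) = (I + k)/(2*k) (A(k) = (k + √(0 - 1))/(k + k) = (k + √(-1))/((2*k)) = (k + I)*(1/(2*k)) = (I + k)*(1/(2*k)) = (I + k)/(2*k))
K(B, Q) = ½ + I/8 (K(B, Q) = (½)*(I + 4)/4 = (½)*(¼)*(4 + I) = ½ + I/8)
C*r(K(6, 6)) + 4 = 0*1 + 4 = 0 + 4 = 4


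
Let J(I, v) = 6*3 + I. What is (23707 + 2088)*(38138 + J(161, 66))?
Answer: 988387015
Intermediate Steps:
J(I, v) = 18 + I
(23707 + 2088)*(38138 + J(161, 66)) = (23707 + 2088)*(38138 + (18 + 161)) = 25795*(38138 + 179) = 25795*38317 = 988387015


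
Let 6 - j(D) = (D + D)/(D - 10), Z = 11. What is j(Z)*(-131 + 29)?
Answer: 1632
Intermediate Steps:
j(D) = 6 - 2*D/(-10 + D) (j(D) = 6 - (D + D)/(D - 10) = 6 - 2*D/(-10 + D))
j(Z)*(-131 + 29) = (4*(-15 + 11)/(-10 + 11))*(-131 + 29) = (4*(-4)/1)*(-102) = (4*1*(-4))*(-102) = -16*(-102) = 1632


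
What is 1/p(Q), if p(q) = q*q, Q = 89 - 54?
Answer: 1/1225 ≈ 0.00081633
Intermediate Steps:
Q = 35
p(q) = q**2
1/p(Q) = 1/(35**2) = 1/1225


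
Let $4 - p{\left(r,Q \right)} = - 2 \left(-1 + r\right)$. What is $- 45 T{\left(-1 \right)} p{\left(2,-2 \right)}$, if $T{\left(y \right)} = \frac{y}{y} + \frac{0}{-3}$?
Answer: $-270$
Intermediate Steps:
$p{\left(r,Q \right)} = 2 + 2 r$ ($p{\left(r,Q \right)} = 4 - - 2 \left(-1 + r\right) = 4 - \left(2 - 2 r\right) = 4 + \left(-2 + 2 r\right) = 2 + 2 r$)
$T{\left(y \right)} = 1$ ($T{\left(y \right)} = 1 + 0 \left(- \frac{1}{3}\right) = 1 + 0 = 1$)
$- 45 T{\left(-1 \right)} p{\left(2,-2 \right)} = \left(-45\right) 1 \left(2 + 2 \cdot 2\right) = - 45 \left(2 + 4\right) = \left(-45\right) 6 = -270$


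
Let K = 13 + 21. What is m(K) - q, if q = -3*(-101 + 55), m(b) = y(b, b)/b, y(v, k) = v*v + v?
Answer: -103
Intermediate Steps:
y(v, k) = v + v² (y(v, k) = v² + v = v + v²)
K = 34
m(b) = 1 + b (m(b) = (b*(1 + b))/b = 1 + b)
q = 138 (q = -3*(-46) = 138)
m(K) - q = (1 + 34) - 1*138 = 35 - 138 = -103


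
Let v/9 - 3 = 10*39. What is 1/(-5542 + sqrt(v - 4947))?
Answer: -2771/15357587 - I*sqrt(1410)/30715174 ≈ -0.00018043 - 1.2225e-6*I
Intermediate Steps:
v = 3537 (v = 27 + 9*(10*39) = 27 + 9*390 = 27 + 3510 = 3537)
1/(-5542 + sqrt(v - 4947)) = 1/(-5542 + sqrt(3537 - 4947)) = 1/(-5542 + sqrt(-1410)) = 1/(-5542 + I*sqrt(1410))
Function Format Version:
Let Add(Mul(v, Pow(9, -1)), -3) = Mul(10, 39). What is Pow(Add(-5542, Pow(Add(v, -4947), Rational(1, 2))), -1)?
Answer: Add(Rational(-2771, 15357587), Mul(Rational(-1, 30715174), I, Pow(1410, Rational(1, 2)))) ≈ Add(-0.00018043, Mul(-1.2225e-6, I))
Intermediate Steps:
v = 3537 (v = Add(27, Mul(9, Mul(10, 39))) = Add(27, Mul(9, 390)) = Add(27, 3510) = 3537)
Pow(Add(-5542, Pow(Add(v, -4947), Rational(1, 2))), -1) = Pow(Add(-5542, Pow(Add(3537, -4947), Rational(1, 2))), -1) = Pow(Add(-5542, Pow(-1410, Rational(1, 2))), -1) = Pow(Add(-5542, Mul(I, Pow(1410, Rational(1, 2)))), -1)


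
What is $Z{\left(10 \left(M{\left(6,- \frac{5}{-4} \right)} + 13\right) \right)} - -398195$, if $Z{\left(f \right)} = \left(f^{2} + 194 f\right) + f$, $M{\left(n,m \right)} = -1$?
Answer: $435995$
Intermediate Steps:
$Z{\left(f \right)} = f^{2} + 195 f$
$Z{\left(10 \left(M{\left(6,- \frac{5}{-4} \right)} + 13\right) \right)} - -398195 = 10 \left(-1 + 13\right) \left(195 + 10 \left(-1 + 13\right)\right) - -398195 = 10 \cdot 12 \left(195 + 10 \cdot 12\right) + 398195 = 120 \left(195 + 120\right) + 398195 = 120 \cdot 315 + 398195 = 37800 + 398195 = 435995$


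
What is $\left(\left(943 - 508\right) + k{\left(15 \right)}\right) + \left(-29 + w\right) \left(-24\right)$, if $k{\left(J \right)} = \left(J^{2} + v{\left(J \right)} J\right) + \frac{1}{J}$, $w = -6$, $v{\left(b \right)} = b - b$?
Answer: $\frac{22501}{15} \approx 1500.1$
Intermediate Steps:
$v{\left(b \right)} = 0$
$k{\left(J \right)} = \frac{1}{J} + J^{2}$ ($k{\left(J \right)} = \left(J^{2} + 0 J\right) + \frac{1}{J} = \left(J^{2} + 0\right) + \frac{1}{J} = J^{2} + \frac{1}{J} = \frac{1}{J} + J^{2}$)
$\left(\left(943 - 508\right) + k{\left(15 \right)}\right) + \left(-29 + w\right) \left(-24\right) = \left(\left(943 - 508\right) + \frac{1 + 15^{3}}{15}\right) + \left(-29 - 6\right) \left(-24\right) = \left(435 + \frac{1 + 3375}{15}\right) - -840 = \left(435 + \frac{1}{15} \cdot 3376\right) + 840 = \left(435 + \frac{3376}{15}\right) + 840 = \frac{9901}{15} + 840 = \frac{22501}{15}$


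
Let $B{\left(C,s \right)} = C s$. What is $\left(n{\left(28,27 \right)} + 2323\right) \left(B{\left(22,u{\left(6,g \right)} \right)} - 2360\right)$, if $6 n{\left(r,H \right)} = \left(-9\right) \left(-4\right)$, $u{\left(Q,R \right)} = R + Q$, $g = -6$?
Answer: $-5496440$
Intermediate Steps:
$u{\left(Q,R \right)} = Q + R$
$n{\left(r,H \right)} = 6$ ($n{\left(r,H \right)} = \frac{\left(-9\right) \left(-4\right)}{6} = \frac{1}{6} \cdot 36 = 6$)
$\left(n{\left(28,27 \right)} + 2323\right) \left(B{\left(22,u{\left(6,g \right)} \right)} - 2360\right) = \left(6 + 2323\right) \left(22 \left(6 - 6\right) - 2360\right) = 2329 \left(22 \cdot 0 - 2360\right) = 2329 \left(0 - 2360\right) = 2329 \left(-2360\right) = -5496440$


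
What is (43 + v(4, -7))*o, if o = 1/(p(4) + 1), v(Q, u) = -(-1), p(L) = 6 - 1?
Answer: 22/3 ≈ 7.3333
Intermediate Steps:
p(L) = 5
v(Q, u) = 1 (v(Q, u) = -1*(-1) = 1)
o = ⅙ (o = 1/(5 + 1) = 1/6 = ⅙ ≈ 0.16667)
(43 + v(4, -7))*o = (43 + 1)*(⅙) = 44*(⅙) = 22/3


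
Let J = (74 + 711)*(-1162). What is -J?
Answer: 912170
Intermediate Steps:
J = -912170 (J = 785*(-1162) = -912170)
-J = -1*(-912170) = 912170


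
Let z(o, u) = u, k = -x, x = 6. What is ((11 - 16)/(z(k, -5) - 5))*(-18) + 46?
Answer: 37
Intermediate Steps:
k = -6 (k = -1*6 = -6)
((11 - 16)/(z(k, -5) - 5))*(-18) + 46 = ((11 - 16)/(-5 - 5))*(-18) + 46 = -5/(-10)*(-18) + 46 = -5*(-⅒)*(-18) + 46 = (½)*(-18) + 46 = -9 + 46 = 37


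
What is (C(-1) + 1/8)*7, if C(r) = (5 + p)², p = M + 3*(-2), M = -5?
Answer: 2023/8 ≈ 252.88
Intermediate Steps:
p = -11 (p = -5 + 3*(-2) = -5 - 6 = -11)
C(r) = 36 (C(r) = (5 - 11)² = (-6)² = 36)
(C(-1) + 1/8)*7 = (36 + 1/8)*7 = (36 + ⅛)*7 = (289/8)*7 = 2023/8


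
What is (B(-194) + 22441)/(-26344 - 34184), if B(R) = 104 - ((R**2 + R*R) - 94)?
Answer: 52633/60528 ≈ 0.86956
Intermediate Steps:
B(R) = 198 - 2*R**2 (B(R) = 104 - ((R**2 + R**2) - 94) = 104 - (2*R**2 - 94) = 104 - (-94 + 2*R**2) = 104 + (94 - 2*R**2) = 198 - 2*R**2)
(B(-194) + 22441)/(-26344 - 34184) = ((198 - 2*(-194)**2) + 22441)/(-26344 - 34184) = ((198 - 2*37636) + 22441)/(-60528) = ((198 - 75272) + 22441)*(-1/60528) = (-75074 + 22441)*(-1/60528) = -52633*(-1/60528) = 52633/60528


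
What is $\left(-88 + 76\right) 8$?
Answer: $-96$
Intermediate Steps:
$\left(-88 + 76\right) 8 = \left(-12\right) 8 = -96$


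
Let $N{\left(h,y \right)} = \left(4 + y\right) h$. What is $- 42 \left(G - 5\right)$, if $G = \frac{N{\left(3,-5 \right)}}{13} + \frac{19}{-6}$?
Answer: $\frac{4585}{13} \approx 352.69$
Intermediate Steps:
$N{\left(h,y \right)} = h \left(4 + y\right)$
$G = - \frac{265}{78}$ ($G = \frac{3 \left(4 - 5\right)}{13} + \frac{19}{-6} = 3 \left(-1\right) \frac{1}{13} + 19 \left(- \frac{1}{6}\right) = \left(-3\right) \frac{1}{13} - \frac{19}{6} = - \frac{3}{13} - \frac{19}{6} = - \frac{265}{78} \approx -3.3974$)
$- 42 \left(G - 5\right) = - 42 \left(- \frac{265}{78} - 5\right) = \left(-42\right) \left(- \frac{655}{78}\right) = \frac{4585}{13}$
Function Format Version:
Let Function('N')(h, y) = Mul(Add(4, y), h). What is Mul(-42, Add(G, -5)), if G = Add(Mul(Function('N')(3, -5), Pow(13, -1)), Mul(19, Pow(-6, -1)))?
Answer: Rational(4585, 13) ≈ 352.69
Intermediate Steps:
Function('N')(h, y) = Mul(h, Add(4, y))
G = Rational(-265, 78) (G = Add(Mul(Mul(3, Add(4, -5)), Pow(13, -1)), Mul(19, Pow(-6, -1))) = Add(Mul(Mul(3, -1), Rational(1, 13)), Mul(19, Rational(-1, 6))) = Add(Mul(-3, Rational(1, 13)), Rational(-19, 6)) = Add(Rational(-3, 13), Rational(-19, 6)) = Rational(-265, 78) ≈ -3.3974)
Mul(-42, Add(G, -5)) = Mul(-42, Add(Rational(-265, 78), -5)) = Mul(-42, Rational(-655, 78)) = Rational(4585, 13)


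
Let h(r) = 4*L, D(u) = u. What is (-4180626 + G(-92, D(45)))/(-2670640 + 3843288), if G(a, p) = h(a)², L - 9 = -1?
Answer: -2089801/586324 ≈ -3.5642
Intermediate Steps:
L = 8 (L = 9 - 1 = 8)
h(r) = 32 (h(r) = 4*8 = 32)
G(a, p) = 1024 (G(a, p) = 32² = 1024)
(-4180626 + G(-92, D(45)))/(-2670640 + 3843288) = (-4180626 + 1024)/(-2670640 + 3843288) = -4179602/1172648 = -4179602*1/1172648 = -2089801/586324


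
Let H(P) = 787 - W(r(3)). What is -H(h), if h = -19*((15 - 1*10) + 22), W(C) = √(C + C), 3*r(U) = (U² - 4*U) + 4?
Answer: -787 + √6/3 ≈ -786.18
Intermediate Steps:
r(U) = 4/3 - 4*U/3 + U²/3 (r(U) = ((U² - 4*U) + 4)/3 = (4 + U² - 4*U)/3 = 4/3 - 4*U/3 + U²/3)
W(C) = √2*√C (W(C) = √(2*C) = √2*√C)
h = -513 (h = -19*((15 - 10) + 22) = -19*(5 + 22) = -19*27 = -513)
H(P) = 787 - √6/3 (H(P) = 787 - √2*√(4/3 - 4/3*3 + (⅓)*3²) = 787 - √2*√(4/3 - 4 + (⅓)*9) = 787 - √2*√(4/3 - 4 + 3) = 787 - √2*√(⅓) = 787 - √2*√3/3 = 787 - √6/3)
-H(h) = -(787 - √6/3) = -787 + √6/3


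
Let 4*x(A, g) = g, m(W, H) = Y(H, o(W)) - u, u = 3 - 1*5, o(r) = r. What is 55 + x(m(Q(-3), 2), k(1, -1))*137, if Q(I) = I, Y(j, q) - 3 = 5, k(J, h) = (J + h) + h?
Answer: 83/4 ≈ 20.750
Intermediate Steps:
k(J, h) = J + 2*h
Y(j, q) = 8 (Y(j, q) = 3 + 5 = 8)
u = -2 (u = 3 - 5 = -2)
m(W, H) = 10 (m(W, H) = 8 - 1*(-2) = 8 + 2 = 10)
x(A, g) = g/4
55 + x(m(Q(-3), 2), k(1, -1))*137 = 55 + ((1 + 2*(-1))/4)*137 = 55 + ((1 - 2)/4)*137 = 55 + ((¼)*(-1))*137 = 55 - ¼*137 = 55 - 137/4 = 83/4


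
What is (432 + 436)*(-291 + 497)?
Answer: 178808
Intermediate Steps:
(432 + 436)*(-291 + 497) = 868*206 = 178808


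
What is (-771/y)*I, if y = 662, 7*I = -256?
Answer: 98688/2317 ≈ 42.593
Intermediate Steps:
I = -256/7 (I = (⅐)*(-256) = -256/7 ≈ -36.571)
(-771/y)*I = -771/662*(-256/7) = 98688/2317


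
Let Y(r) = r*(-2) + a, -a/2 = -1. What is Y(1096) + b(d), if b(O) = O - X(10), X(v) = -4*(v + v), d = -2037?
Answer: -4147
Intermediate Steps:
a = 2 (a = -2*(-1) = 2)
X(v) = -8*v
Y(r) = 2 - 2*r (Y(r) = r*(-2) + 2 = -2*r + 2 = 2 - 2*r)
b(O) = 80 + O (b(O) = O - (-8)*10 = O - 1*(-80) = O + 80 = 80 + O)
Y(1096) + b(d) = (2 - 2*1096) + (80 - 2037) = (2 - 2192) - 1957 = -2190 - 1957 = -4147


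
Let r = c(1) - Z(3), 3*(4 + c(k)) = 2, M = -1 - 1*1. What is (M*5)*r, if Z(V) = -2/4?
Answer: 85/3 ≈ 28.333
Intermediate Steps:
M = -2 (M = -1 - 1 = -2)
c(k) = -10/3 (c(k) = -4 + (1/3)*2 = -4 + 2/3 = -10/3)
Z(V) = -1/2 (Z(V) = -2*1/4 = -1/2)
r = -17/6 (r = -10/3 - 1*(-1/2) = -10/3 + 1/2 = -17/6 ≈ -2.8333)
(M*5)*r = -2*5*(-17/6) = -10*(-17/6) = 85/3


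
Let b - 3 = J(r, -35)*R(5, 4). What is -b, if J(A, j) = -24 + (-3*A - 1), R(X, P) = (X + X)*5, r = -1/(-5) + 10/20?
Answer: 1352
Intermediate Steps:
r = 7/10 (r = -1*(-⅕) + 10*(1/20) = ⅕ + ½ = 7/10 ≈ 0.70000)
R(X, P) = 10*X (R(X, P) = (2*X)*5 = 10*X)
J(A, j) = -25 - 3*A (J(A, j) = -24 + (-1 - 3*A) = -25 - 3*A)
b = -1352 (b = 3 + (-25 - 3*7/10)*(10*5) = 3 + (-25 - 21/10)*50 = 3 - 271/10*50 = 3 - 1355 = -1352)
-b = -1*(-1352) = 1352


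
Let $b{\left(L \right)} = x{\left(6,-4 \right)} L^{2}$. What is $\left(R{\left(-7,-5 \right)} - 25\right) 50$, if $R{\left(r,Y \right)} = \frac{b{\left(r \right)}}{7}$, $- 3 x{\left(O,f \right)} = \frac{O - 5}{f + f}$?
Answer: $- \frac{14825}{12} \approx -1235.4$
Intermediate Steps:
$x{\left(O,f \right)} = - \frac{-5 + O}{6 f}$ ($x{\left(O,f \right)} = - \frac{\left(O - 5\right) \frac{1}{f + f}}{3} = - \frac{\left(-5 + O\right) \frac{1}{2 f}}{3} = - \frac{\frac{1}{2} \frac{1}{f} \left(-5 + O\right)}{3} = - \frac{-5 + O}{6 f}$)
$b{\left(L \right)} = \frac{L^{2}}{24}$ ($b{\left(L \right)} = \frac{5 - 6}{6 \left(-4\right)} L^{2} = \frac{1}{6} \left(- \frac{1}{4}\right) \left(5 - 6\right) L^{2} = \frac{1}{6} \left(- \frac{1}{4}\right) \left(-1\right) L^{2} = \frac{L^{2}}{24}$)
$R{\left(r,Y \right)} = \frac{r^{2}}{168}$ ($R{\left(r,Y \right)} = \frac{\frac{1}{24} r^{2}}{7} = \frac{r^{2}}{24} \cdot \frac{1}{7} = \frac{r^{2}}{168}$)
$\left(R{\left(-7,-5 \right)} - 25\right) 50 = \left(\frac{\left(-7\right)^{2}}{168} - 25\right) 50 = \left(\frac{1}{168} \cdot 49 - 25\right) 50 = \left(\frac{7}{24} - 25\right) 50 = \left(- \frac{593}{24}\right) 50 = - \frac{14825}{12}$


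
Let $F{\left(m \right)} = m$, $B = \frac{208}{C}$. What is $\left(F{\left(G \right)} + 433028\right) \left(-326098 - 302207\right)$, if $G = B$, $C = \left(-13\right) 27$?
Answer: $- \frac{2448659566900}{9} \approx -2.7207 \cdot 10^{11}$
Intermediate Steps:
$C = -351$
$B = - \frac{16}{27}$ ($B = \frac{208}{-351} = 208 \left(- \frac{1}{351}\right) = - \frac{16}{27} \approx -0.59259$)
$G = - \frac{16}{27} \approx -0.59259$
$\left(F{\left(G \right)} + 433028\right) \left(-326098 - 302207\right) = \left(- \frac{16}{27} + 433028\right) \left(-326098 - 302207\right) = \frac{11691740}{27} \left(-628305\right) = - \frac{2448659566900}{9}$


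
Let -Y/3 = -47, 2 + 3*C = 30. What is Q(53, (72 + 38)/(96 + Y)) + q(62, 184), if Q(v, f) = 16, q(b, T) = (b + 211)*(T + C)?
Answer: 52796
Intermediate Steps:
C = 28/3 (C = -⅔ + (⅓)*30 = -⅔ + 10 = 28/3 ≈ 9.3333)
Y = 141 (Y = -3*(-47) = 141)
q(b, T) = (211 + b)*(28/3 + T) (q(b, T) = (b + 211)*(T + 28/3) = (211 + b)*(28/3 + T))
Q(53, (72 + 38)/(96 + Y)) + q(62, 184) = 16 + (5908/3 + 211*184 + (28/3)*62 + 184*62) = 16 + (5908/3 + 38824 + 1736/3 + 11408) = 16 + 52780 = 52796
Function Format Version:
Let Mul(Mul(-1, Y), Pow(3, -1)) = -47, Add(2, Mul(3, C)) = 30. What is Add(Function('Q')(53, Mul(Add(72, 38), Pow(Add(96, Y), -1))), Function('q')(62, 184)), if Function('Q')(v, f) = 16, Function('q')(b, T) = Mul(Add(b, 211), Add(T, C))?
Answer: 52796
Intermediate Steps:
C = Rational(28, 3) (C = Add(Rational(-2, 3), Mul(Rational(1, 3), 30)) = Add(Rational(-2, 3), 10) = Rational(28, 3) ≈ 9.3333)
Y = 141 (Y = Mul(-3, -47) = 141)
Function('q')(b, T) = Mul(Add(211, b), Add(Rational(28, 3), T)) (Function('q')(b, T) = Mul(Add(b, 211), Add(T, Rational(28, 3))) = Mul(Add(211, b), Add(Rational(28, 3), T)))
Add(Function('Q')(53, Mul(Add(72, 38), Pow(Add(96, Y), -1))), Function('q')(62, 184)) = Add(16, Add(Rational(5908, 3), Mul(211, 184), Mul(Rational(28, 3), 62), Mul(184, 62))) = Add(16, Add(Rational(5908, 3), 38824, Rational(1736, 3), 11408)) = Add(16, 52780) = 52796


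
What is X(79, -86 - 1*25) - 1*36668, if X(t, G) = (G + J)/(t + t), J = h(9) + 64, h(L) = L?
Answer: -2896791/79 ≈ -36668.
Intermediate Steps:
J = 73 (J = 9 + 64 = 73)
X(t, G) = (73 + G)/(2*t) (X(t, G) = (G + 73)/(t + t) = (73 + G)/((2*t)) = (73 + G)*(1/(2*t)) = (73 + G)/(2*t))
X(79, -86 - 1*25) - 1*36668 = (1/2)*(73 + (-86 - 1*25))/79 - 1*36668 = (1/2)*(1/79)*(73 + (-86 - 25)) - 36668 = (1/2)*(1/79)*(73 - 111) - 36668 = (1/2)*(1/79)*(-38) - 36668 = -19/79 - 36668 = -2896791/79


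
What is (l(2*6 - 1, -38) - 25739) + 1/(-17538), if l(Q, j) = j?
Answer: -452077027/17538 ≈ -25777.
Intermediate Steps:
(l(2*6 - 1, -38) - 25739) + 1/(-17538) = (-38 - 25739) + 1/(-17538) = -25777 - 1/17538 = -452077027/17538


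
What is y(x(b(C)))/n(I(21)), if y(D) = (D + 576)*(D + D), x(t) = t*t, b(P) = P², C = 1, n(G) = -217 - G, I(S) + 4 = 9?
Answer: -577/111 ≈ -5.1982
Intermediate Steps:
I(S) = 5 (I(S) = -4 + 9 = 5)
x(t) = t²
y(D) = 2*D*(576 + D) (y(D) = (576 + D)*(2*D) = 2*D*(576 + D))
y(x(b(C)))/n(I(21)) = (2*(1²)²*(576 + (1²)²))/(-217 - 1*5) = (2*1²*(576 + 1²))/(-217 - 5) = (2*1*(576 + 1))/(-222) = (2*1*577)*(-1/222) = 1154*(-1/222) = -577/111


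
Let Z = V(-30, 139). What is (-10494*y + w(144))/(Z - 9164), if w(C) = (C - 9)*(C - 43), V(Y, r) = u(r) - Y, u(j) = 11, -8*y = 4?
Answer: -6294/3041 ≈ -2.0697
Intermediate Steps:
y = -½ (y = -⅛*4 = -½ ≈ -0.50000)
V(Y, r) = 11 - Y
w(C) = (-43 + C)*(-9 + C) (w(C) = (-9 + C)*(-43 + C) = (-43 + C)*(-9 + C))
Z = 41 (Z = 11 - 1*(-30) = 11 + 30 = 41)
(-10494*y + w(144))/(Z - 9164) = (-10494*(-½) + (387 + 144² - 52*144))/(41 - 9164) = (5247 + (387 + 20736 - 7488))/(-9123) = (5247 + 13635)*(-1/9123) = 18882*(-1/9123) = -6294/3041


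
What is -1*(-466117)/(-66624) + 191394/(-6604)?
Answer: -3957417631/109996224 ≈ -35.978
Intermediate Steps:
-1*(-466117)/(-66624) + 191394/(-6604) = 466117*(-1/66624) + 191394*(-1/6604) = -466117/66624 - 95697/3302 = -3957417631/109996224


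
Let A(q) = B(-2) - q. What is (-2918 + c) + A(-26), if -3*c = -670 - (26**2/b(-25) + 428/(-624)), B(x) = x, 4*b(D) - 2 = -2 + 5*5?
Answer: -30827651/11700 ≈ -2634.8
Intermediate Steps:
b(D) = 25/4 (b(D) = 1/2 + (-2 + 5*5)/4 = 1/2 + (-2 + 25)/4 = 1/2 + (1/4)*23 = 1/2 + 23/4 = 25/4)
A(q) = -2 - q
c = 3032149/11700 (c = -(-670 - (26**2/(25/4) + 428/(-624)))/3 = -(-670 - (676*(4/25) + 428*(-1/624)))/3 = -(-670 - (2704/25 - 107/156))/3 = -(-670 - 1*419149/3900)/3 = -(-670 - 419149/3900)/3 = -1/3*(-3032149/3900) = 3032149/11700 ≈ 259.16)
(-2918 + c) + A(-26) = (-2918 + 3032149/11700) + (-2 - 1*(-26)) = -31108451/11700 + (-2 + 26) = -31108451/11700 + 24 = -30827651/11700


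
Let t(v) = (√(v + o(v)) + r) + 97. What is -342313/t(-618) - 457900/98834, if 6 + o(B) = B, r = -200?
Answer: 1739643110213/585640867 + 1026939*I*√138/11851 ≈ 2970.5 + 1018.0*I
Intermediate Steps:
o(B) = -6 + B
t(v) = -103 + √(-6 + 2*v) (t(v) = (√(v + (-6 + v)) - 200) + 97 = (√(-6 + 2*v) - 200) + 97 = (-200 + √(-6 + 2*v)) + 97 = -103 + √(-6 + 2*v))
-342313/t(-618) - 457900/98834 = -342313/(-103 + √(-6 + 2*(-618))) - 457900/98834 = -342313/(-103 + √(-6 - 1236)) - 457900*1/98834 = -342313/(-103 + √(-1242)) - 228950/49417 = -342313/(-103 + 3*I*√138) - 228950/49417 = -228950/49417 - 342313/(-103 + 3*I*√138)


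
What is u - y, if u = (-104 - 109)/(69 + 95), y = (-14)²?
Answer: -32357/164 ≈ -197.30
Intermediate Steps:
y = 196
u = -213/164 ≈ -1.2988
u - y = -213/164 - 1*196 = -213/164 - 196 = -32357/164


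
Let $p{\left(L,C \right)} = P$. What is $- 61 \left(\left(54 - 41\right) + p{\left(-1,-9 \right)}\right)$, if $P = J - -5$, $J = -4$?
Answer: $-854$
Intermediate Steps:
$P = 1$ ($P = -4 - -5 = -4 + 5 = 1$)
$p{\left(L,C \right)} = 1$
$- 61 \left(\left(54 - 41\right) + p{\left(-1,-9 \right)}\right) = - 61 \left(\left(54 - 41\right) + 1\right) = - 61 \left(13 + 1\right) = \left(-61\right) 14 = -854$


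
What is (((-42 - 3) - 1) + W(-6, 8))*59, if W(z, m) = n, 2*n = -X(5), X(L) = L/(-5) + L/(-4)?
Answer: -21181/8 ≈ -2647.6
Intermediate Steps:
X(L) = -9*L/20 (X(L) = L*(-⅕) + L*(-¼) = -L/5 - L/4 = -9*L/20)
n = 9/8 (n = (-(-9)*5/20)/2 = (-1*(-9/4))/2 = (½)*(9/4) = 9/8 ≈ 1.1250)
W(z, m) = 9/8
(((-42 - 3) - 1) + W(-6, 8))*59 = (((-42 - 3) - 1) + 9/8)*59 = ((-45 - 1) + 9/8)*59 = (-46 + 9/8)*59 = -359/8*59 = -21181/8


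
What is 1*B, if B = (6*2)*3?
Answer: 36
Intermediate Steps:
B = 36 (B = 12*3 = 36)
1*B = 1*36 = 36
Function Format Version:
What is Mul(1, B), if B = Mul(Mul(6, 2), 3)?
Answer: 36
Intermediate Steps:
B = 36 (B = Mul(12, 3) = 36)
Mul(1, B) = Mul(1, 36) = 36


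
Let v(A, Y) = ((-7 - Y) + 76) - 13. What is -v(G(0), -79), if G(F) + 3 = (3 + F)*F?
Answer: -135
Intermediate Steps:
G(F) = -3 + F*(3 + F) (G(F) = -3 + (3 + F)*F = -3 + F*(3 + F))
v(A, Y) = 56 - Y (v(A, Y) = (69 - Y) - 13 = 56 - Y)
-v(G(0), -79) = -(56 - 1*(-79)) = -(56 + 79) = -1*135 = -135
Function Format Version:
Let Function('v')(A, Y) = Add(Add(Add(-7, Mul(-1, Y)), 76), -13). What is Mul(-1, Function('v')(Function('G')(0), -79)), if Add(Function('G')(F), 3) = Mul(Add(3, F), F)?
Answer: -135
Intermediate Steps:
Function('G')(F) = Add(-3, Mul(F, Add(3, F))) (Function('G')(F) = Add(-3, Mul(Add(3, F), F)) = Add(-3, Mul(F, Add(3, F))))
Function('v')(A, Y) = Add(56, Mul(-1, Y)) (Function('v')(A, Y) = Add(Add(69, Mul(-1, Y)), -13) = Add(56, Mul(-1, Y)))
Mul(-1, Function('v')(Function('G')(0), -79)) = Mul(-1, Add(56, Mul(-1, -79))) = Mul(-1, Add(56, 79)) = Mul(-1, 135) = -135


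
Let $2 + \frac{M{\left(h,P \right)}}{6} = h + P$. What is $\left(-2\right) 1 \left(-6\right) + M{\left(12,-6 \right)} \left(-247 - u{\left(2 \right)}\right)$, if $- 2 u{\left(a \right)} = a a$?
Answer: $-5868$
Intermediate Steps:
$u{\left(a \right)} = - \frac{a^{2}}{2}$ ($u{\left(a \right)} = - \frac{a a}{2} = - \frac{a^{2}}{2}$)
$M{\left(h,P \right)} = -12 + 6 P + 6 h$ ($M{\left(h,P \right)} = -12 + 6 \left(h + P\right) = -12 + 6 \left(P + h\right) = -12 + \left(6 P + 6 h\right) = -12 + 6 P + 6 h$)
$\left(-2\right) 1 \left(-6\right) + M{\left(12,-6 \right)} \left(-247 - u{\left(2 \right)}\right) = \left(-2\right) 1 \left(-6\right) + \left(-12 + 6 \left(-6\right) + 6 \cdot 12\right) \left(-247 - - \frac{2^{2}}{2}\right) = \left(-2\right) \left(-6\right) + \left(-12 - 36 + 72\right) \left(-247 - \left(- \frac{1}{2}\right) 4\right) = 12 + 24 \left(-247 - -2\right) = 12 + 24 \left(-247 + 2\right) = 12 + 24 \left(-245\right) = 12 - 5880 = -5868$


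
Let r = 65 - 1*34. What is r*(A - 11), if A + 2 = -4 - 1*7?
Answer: -744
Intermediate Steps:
A = -13 (A = -2 + (-4 - 1*7) = -2 + (-4 - 7) = -2 - 11 = -13)
r = 31 (r = 65 - 34 = 31)
r*(A - 11) = 31*(-13 - 11) = 31*(-24) = -744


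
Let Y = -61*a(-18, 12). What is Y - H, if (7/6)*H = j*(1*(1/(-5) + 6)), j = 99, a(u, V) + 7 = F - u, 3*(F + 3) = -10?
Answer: -81568/105 ≈ -776.84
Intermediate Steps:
F = -19/3 (F = -3 + (1/3)*(-10) = -3 - 10/3 = -19/3 ≈ -6.3333)
a(u, V) = -40/3 - u (a(u, V) = -7 + (-19/3 - u) = -40/3 - u)
H = 17226/35 (H = 6*(99*(1*(1/(-5) + 6)))/7 = 6*(99*(1*(-1/5 + 6)))/7 = 6*(99*(1*(29/5)))/7 = 6*(99*(29/5))/7 = (6/7)*(2871/5) = 17226/35 ≈ 492.17)
Y = -854/3 (Y = -61*(-40/3 - 1*(-18)) = -61*(-40/3 + 18) = -61*14/3 = -854/3 ≈ -284.67)
Y - H = -854/3 - 1*17226/35 = -854/3 - 17226/35 = -81568/105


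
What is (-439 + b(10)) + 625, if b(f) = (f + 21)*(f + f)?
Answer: 806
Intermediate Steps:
b(f) = 2*f*(21 + f) (b(f) = (21 + f)*(2*f) = 2*f*(21 + f))
(-439 + b(10)) + 625 = (-439 + 2*10*(21 + 10)) + 625 = (-439 + 2*10*31) + 625 = (-439 + 620) + 625 = 181 + 625 = 806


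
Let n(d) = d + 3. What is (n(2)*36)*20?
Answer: 3600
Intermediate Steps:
n(d) = 3 + d
(n(2)*36)*20 = ((3 + 2)*36)*20 = (5*36)*20 = 180*20 = 3600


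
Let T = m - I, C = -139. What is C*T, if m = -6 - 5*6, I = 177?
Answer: 29607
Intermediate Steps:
m = -36 (m = -6 - 30 = -36)
T = -213 (T = -36 - 1*177 = -36 - 177 = -213)
C*T = -139*(-213) = 29607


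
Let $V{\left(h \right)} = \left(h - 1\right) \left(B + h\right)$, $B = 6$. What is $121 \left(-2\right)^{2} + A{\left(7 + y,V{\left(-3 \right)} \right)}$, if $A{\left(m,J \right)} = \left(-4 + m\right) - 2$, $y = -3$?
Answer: $482$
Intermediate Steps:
$V{\left(h \right)} = \left(-1 + h\right) \left(6 + h\right)$ ($V{\left(h \right)} = \left(h - 1\right) \left(6 + h\right) = \left(-1 + h\right) \left(6 + h\right)$)
$A{\left(m,J \right)} = -6 + m$
$121 \left(-2\right)^{2} + A{\left(7 + y,V{\left(-3 \right)} \right)} = 121 \left(-2\right)^{2} + \left(-6 + \left(7 - 3\right)\right) = 121 \cdot 4 + \left(-6 + 4\right) = 484 - 2 = 482$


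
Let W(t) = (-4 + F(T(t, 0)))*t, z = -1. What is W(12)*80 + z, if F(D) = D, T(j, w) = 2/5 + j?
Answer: 8063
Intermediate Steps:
T(j, w) = ⅖ + j (T(j, w) = (⅕)*2 + j = ⅖ + j)
W(t) = t*(-18/5 + t) (W(t) = (-4 + (⅖ + t))*t = (-18/5 + t)*t = t*(-18/5 + t))
W(12)*80 + z = ((⅕)*12*(-18 + 5*12))*80 - 1 = ((⅕)*12*(-18 + 60))*80 - 1 = ((⅕)*12*42)*80 - 1 = (504/5)*80 - 1 = 8064 - 1 = 8063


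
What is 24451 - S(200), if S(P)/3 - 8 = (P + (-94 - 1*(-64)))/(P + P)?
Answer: 977029/40 ≈ 24426.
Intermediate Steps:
S(P) = 24 + 3*(-30 + P)/(2*P) (S(P) = 24 + 3*((P + (-94 - 1*(-64)))/(P + P)) = 24 + 3*((P + (-94 + 64))/((2*P))) = 24 + 3*((P - 30)*(1/(2*P))) = 24 + 3*((-30 + P)*(1/(2*P))) = 24 + 3*((-30 + P)/(2*P)) = 24 + 3*(-30 + P)/(2*P))
24451 - S(200) = 24451 - (51/2 - 45/200) = 24451 - (51/2 - 45*1/200) = 24451 - (51/2 - 9/40) = 24451 - 1*1011/40 = 24451 - 1011/40 = 977029/40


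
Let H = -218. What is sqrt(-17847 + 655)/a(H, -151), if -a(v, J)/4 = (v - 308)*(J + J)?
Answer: -I*sqrt(4298)/317704 ≈ -0.00020635*I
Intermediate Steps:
a(v, J) = -8*J*(-308 + v) (a(v, J) = -4*(v - 308)*(J + J) = -4*(-308 + v)*2*J = -8*J*(-308 + v))
sqrt(-17847 + 655)/a(H, -151) = sqrt(-17847 + 655)/((8*(-151)*(308 - 1*(-218)))) = sqrt(-17192)/((8*(-151)*(308 + 218))) = (2*I*sqrt(4298))/((8*(-151)*526)) = (2*I*sqrt(4298))/(-635408) = (2*I*sqrt(4298))*(-1/635408) = -I*sqrt(4298)/317704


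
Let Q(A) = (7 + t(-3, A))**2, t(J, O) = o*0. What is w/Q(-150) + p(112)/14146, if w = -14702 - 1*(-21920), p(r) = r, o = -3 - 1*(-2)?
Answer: 51055658/346577 ≈ 147.31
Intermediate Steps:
o = -1 (o = -3 + 2 = -1)
w = 7218 (w = -14702 + 21920 = 7218)
t(J, O) = 0 (t(J, O) = -1*0 = 0)
Q(A) = 49 (Q(A) = (7 + 0)**2 = 7**2 = 49)
w/Q(-150) + p(112)/14146 = 7218/49 + 112/14146 = 7218*(1/49) + 112*(1/14146) = 7218/49 + 56/7073 = 51055658/346577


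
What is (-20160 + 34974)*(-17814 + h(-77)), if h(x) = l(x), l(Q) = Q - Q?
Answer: -263896596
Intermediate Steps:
l(Q) = 0
h(x) = 0
(-20160 + 34974)*(-17814 + h(-77)) = (-20160 + 34974)*(-17814 + 0) = 14814*(-17814) = -263896596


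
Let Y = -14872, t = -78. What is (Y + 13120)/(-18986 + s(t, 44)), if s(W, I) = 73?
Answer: 1752/18913 ≈ 0.092635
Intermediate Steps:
(Y + 13120)/(-18986 + s(t, 44)) = (-14872 + 13120)/(-18986 + 73) = -1752/(-18913) = -1752*(-1/18913) = 1752/18913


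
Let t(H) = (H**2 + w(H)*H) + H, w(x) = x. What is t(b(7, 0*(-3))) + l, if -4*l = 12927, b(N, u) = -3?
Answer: -12867/4 ≈ -3216.8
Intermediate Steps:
t(H) = H + 2*H**2 (t(H) = (H**2 + H*H) + H = (H**2 + H**2) + H = 2*H**2 + H = H + 2*H**2)
l = -12927/4 (l = -1/4*12927 = -12927/4 ≈ -3231.8)
t(b(7, 0*(-3))) + l = -3*(1 + 2*(-3)) - 12927/4 = -3*(1 - 6) - 12927/4 = -3*(-5) - 12927/4 = 15 - 12927/4 = -12867/4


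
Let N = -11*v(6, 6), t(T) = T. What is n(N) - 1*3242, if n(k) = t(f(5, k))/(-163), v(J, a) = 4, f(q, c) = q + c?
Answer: -528407/163 ≈ -3241.8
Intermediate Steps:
f(q, c) = c + q
N = -44 (N = -11*4 = -44)
n(k) = -5/163 - k/163 (n(k) = (k + 5)/(-163) = (5 + k)*(-1/163) = -5/163 - k/163)
n(N) - 1*3242 = (-5/163 - 1/163*(-44)) - 1*3242 = (-5/163 + 44/163) - 3242 = 39/163 - 3242 = -528407/163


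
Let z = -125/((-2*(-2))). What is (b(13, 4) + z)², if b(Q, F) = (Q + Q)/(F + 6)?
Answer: 328329/400 ≈ 820.82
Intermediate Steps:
b(Q, F) = 2*Q/(6 + F) (b(Q, F) = (2*Q)/(6 + F) = 2*Q/(6 + F))
z = -125/4 ≈ -31.250
(b(13, 4) + z)² = (2*13/(6 + 4) - 125/4)² = (2*13/10 - 125/4)² = (2*13*(⅒) - 125/4)² = (13/5 - 125/4)² = (-573/20)² = 328329/400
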